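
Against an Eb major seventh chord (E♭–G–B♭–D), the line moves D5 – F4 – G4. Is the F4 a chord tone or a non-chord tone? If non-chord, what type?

Non-chord tone — an appoggiatura.

The harmony at that moment is E♭ major seventh chord (E♭, G, B♭, D); F4 is not a chord tone.
It is approached by leap down from D5 and left by step up to G4.
Leap in, step out — an appoggiatura.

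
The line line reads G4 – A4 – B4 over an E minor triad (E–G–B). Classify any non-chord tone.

The harmony at that moment is E minor triad (E, G, B); A4 is not a chord tone.
It is approached by step up from G4 and left by step up to B4.
Step in, step out in the same direction — a passing tone.

A4 is a passing tone.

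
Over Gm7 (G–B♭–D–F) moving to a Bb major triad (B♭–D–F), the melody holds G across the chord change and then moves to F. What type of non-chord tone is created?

G is a suspension.

The harmony at that moment is B♭ major triad (B♭, D, F); G is not a chord tone.
It is held over (the same pitch as the preceding G) and left by step down to F.
Held over from the previous chord and resolving down by step — a suspension.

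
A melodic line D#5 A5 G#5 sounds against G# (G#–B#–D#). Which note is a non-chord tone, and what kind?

A5 is an appoggiatura.

The harmony at that moment is G# major triad (G#, B#, D#); A5 is not a chord tone.
It is approached by leap up from D#5 and left by step down to G#5.
Leap in, step out — an appoggiatura.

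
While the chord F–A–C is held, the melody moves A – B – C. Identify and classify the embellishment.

The harmony at that moment is F major triad (F, A, C); B is not a chord tone.
It is approached by step up from A and left by step up to C.
Step in, step out in the same direction — a passing tone.

B is a passing tone.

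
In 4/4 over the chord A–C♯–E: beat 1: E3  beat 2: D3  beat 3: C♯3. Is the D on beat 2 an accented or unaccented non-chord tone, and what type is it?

Unaccented passing tone.

The harmony at that moment is A major triad (A, C♯, E); D3 is not a chord tone.
It is approached by step down from E3 and left by step down to C♯3.
Step in, step out in the same direction — a passing tone.
It falls on a weak beat, so it is unaccented.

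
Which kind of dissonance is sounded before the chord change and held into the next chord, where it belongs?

Anticipation.

Approach: ahead of the chord change (typically by step), so it is dissonant against the current harmony. Departure: none — the same pitch is restated or held and is a chord tone of the new harmony.
Dissonant first, consonant once the harmony catches up: the note simply arrives early — an anticipation. (The reverse timing, consonant first and dissonant after the change, would be a suspension or retardation.)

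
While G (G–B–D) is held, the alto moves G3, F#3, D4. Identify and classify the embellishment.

F#3 is an escape tone.

The harmony at that moment is G major triad (G, B, D); F#3 is not a chord tone.
It is approached by step down from G3 and left by leap up to D4.
Step in, leap out — an escape tone.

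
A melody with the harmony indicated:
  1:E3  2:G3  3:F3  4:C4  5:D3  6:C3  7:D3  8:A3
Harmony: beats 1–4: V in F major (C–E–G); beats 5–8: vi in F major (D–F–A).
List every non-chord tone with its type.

The harmony at that moment is C major triad (C, E, G); F3 is not a chord tone.
It is approached by step down from G3 and left by leap up to C4.
Step in, leap out — an escape tone.
The harmony at that moment is D minor triad (D, F, A); C3 is not a chord tone.
It is approached by step down from D3 and left by step up to D3.
Step away and step back to the same note — a neighbor tone (lower neighbor).

F3 (beat 3) — escape tone; C3 (beat 6) — neighbor tone.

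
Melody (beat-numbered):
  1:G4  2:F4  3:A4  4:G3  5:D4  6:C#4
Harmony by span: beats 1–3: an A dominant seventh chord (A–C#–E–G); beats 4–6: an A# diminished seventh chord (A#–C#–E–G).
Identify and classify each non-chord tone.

F4 (beat 2) — escape tone; D4 (beat 5) — appoggiatura.

The harmony at that moment is A dominant seventh chord (A, C#, E, G); F4 is not a chord tone.
It is approached by step down from G4 and left by leap up to A4.
Step in, leap out — an escape tone.
The harmony at that moment is A# diminished seventh chord (A#, C#, E, G); D4 is not a chord tone.
It is approached by leap up from G3 and left by step down to C#4.
Leap in, step out — an appoggiatura.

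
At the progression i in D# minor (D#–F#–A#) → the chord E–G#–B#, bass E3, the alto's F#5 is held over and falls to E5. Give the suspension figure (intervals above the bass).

9–8 suspension.

At the second chord the bass is E3. The suspended F#5 lies a ninth above the bass; after resolving down by step to E5, the interval above the bass becomes an octave.
Suspension figures are named by those two intervals: 9–8.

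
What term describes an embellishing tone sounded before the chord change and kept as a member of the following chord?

Anticipation.

Approach: ahead of the chord change (typically by step), so it is dissonant against the current harmony. Departure: none — the same pitch is restated or held and is a chord tone of the new harmony.
Dissonant first, consonant once the harmony catches up: the note simply arrives early — an anticipation. (The reverse timing, consonant first and dissonant after the change, would be a suspension or retardation.)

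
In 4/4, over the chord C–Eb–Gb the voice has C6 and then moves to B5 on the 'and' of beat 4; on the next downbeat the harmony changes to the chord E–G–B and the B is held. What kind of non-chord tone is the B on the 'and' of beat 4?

The harmony at that moment is C diminished triad (C, Eb, Gb); B5 is not a chord tone.
It is approached by step down from C6 and then sustained as the same pitch into the next harmony.
Arriving early and becoming a chord tone when the harmony changes — an anticipation.

Anticipation.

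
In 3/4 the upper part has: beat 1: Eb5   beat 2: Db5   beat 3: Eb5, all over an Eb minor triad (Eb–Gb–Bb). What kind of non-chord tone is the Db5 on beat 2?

Lower neighbor tone.

The harmony at that moment is Eb minor triad (Eb, Gb, Bb); Db5 is not a chord tone.
It is approached by step down from Eb5 and left by step up to Eb5.
Step away and step back to the same note — a neighbor tone (lower neighbor).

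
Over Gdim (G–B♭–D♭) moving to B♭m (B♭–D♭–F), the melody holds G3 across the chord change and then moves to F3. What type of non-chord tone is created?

The harmony at that moment is B♭ minor triad (B♭, D♭, F); G3 is not a chord tone.
It is held over (the same pitch as the preceding G3) and left by step down to F3.
Held over from the previous chord and resolving down by step — a suspension.

G3 is a suspension.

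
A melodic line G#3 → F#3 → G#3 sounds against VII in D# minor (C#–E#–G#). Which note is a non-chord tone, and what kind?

F#3 is a neighbor tone.

The harmony at that moment is C# major triad (C#, E#, G#); F#3 is not a chord tone.
It is approached by step down from G#3 and left by step up to G#3.
Step away and step back to the same note — a neighbor tone (lower neighbor).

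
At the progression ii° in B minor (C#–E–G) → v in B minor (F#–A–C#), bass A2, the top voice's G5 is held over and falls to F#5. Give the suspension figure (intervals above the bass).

7–6 suspension.

At the second chord the bass is A2. The suspended G5 lies a seventh above the bass; after resolving down by step to F#5, the interval above the bass becomes a sixth.
Suspension figures are named by those two intervals: 7–6.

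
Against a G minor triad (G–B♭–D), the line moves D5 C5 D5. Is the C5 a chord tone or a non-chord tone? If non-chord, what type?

The harmony at that moment is G minor triad (G, B♭, D); C5 is not a chord tone.
It is approached by step down from D5 and left by step up to D5.
Step away and step back to the same note — a neighbor tone (lower neighbor).

Non-chord tone — a neighbor tone.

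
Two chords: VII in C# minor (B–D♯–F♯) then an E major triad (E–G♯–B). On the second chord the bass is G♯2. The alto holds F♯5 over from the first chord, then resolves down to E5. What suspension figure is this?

7–6 suspension.

At the second chord the bass is G♯2. The suspended F♯5 lies a seventh above the bass; after resolving down by step to E5, the interval above the bass becomes a sixth.
Suspension figures are named by those two intervals: 7–6.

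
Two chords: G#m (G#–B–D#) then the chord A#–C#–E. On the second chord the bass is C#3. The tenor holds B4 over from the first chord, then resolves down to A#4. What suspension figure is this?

7–6 suspension.

At the second chord the bass is C#3. The suspended B4 lies a seventh above the bass; after resolving down by step to A#4, the interval above the bass becomes a sixth.
Suspension figures are named by those two intervals: 7–6.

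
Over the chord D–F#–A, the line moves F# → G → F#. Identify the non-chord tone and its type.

The harmony at that moment is D major triad (D, F#, A); G is not a chord tone.
It is approached by step up from F# and left by step down to F#.
Step away and step back to the same note — a neighbor tone (upper neighbor).

G is a neighbor tone.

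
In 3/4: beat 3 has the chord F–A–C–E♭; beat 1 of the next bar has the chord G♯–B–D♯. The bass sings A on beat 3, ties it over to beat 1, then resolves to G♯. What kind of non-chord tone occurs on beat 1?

Suspension.

The harmony at that moment is G♯ minor triad (G♯, B, D♯); A is not a chord tone.
It is held over (the same pitch as the preceding A) and left by step down to G♯.
Held over from the previous chord and resolving down by step — a suspension.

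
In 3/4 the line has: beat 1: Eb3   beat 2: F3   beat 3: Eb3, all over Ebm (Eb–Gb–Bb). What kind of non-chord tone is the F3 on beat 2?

The harmony at that moment is Eb minor triad (Eb, Gb, Bb); F3 is not a chord tone.
It is approached by step up from Eb3 and left by step down to Eb3.
Step away and step back to the same note — a neighbor tone (upper neighbor).

Upper neighbor tone.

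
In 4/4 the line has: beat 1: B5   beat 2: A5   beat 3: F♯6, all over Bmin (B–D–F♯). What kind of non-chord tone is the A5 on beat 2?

The harmony at that moment is B minor triad (B, D, F♯); A5 is not a chord tone.
It is approached by step down from B5 and left by leap up to F♯6.
Step in, leap out, on a weak beat — an escape tone.

Escape tone.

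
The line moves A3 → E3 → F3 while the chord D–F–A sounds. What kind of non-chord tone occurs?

The harmony at that moment is D minor triad (D, F, A); E3 is not a chord tone.
It is approached by leap down from A3 and left by step up to F3.
Leap in, step out — an appoggiatura.

E3 is an appoggiatura.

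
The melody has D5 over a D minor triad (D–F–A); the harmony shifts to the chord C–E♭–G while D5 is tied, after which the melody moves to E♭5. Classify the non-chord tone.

D5 is a retardation.

The harmony at that moment is C minor triad (C, E♭, G); D5 is not a chord tone.
It is held over (the same pitch as the preceding D5) and left by step up to E♭5.
Held over from the previous chord and resolving up by step — a retardation.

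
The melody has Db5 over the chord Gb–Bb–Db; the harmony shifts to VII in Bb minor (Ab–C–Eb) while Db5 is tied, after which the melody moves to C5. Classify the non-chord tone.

The harmony at that moment is Ab major triad (Ab, C, Eb); Db5 is not a chord tone.
It is held over (the same pitch as the preceding Db5) and left by step down to C5.
Held over from the previous chord and resolving down by step — a suspension.

Db5 is a suspension.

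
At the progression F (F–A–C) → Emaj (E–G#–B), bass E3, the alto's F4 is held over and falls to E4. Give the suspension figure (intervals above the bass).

9–8 suspension.

At the second chord the bass is E3. The suspended F4 lies a ninth above the bass; after resolving down by step to E4, the interval above the bass becomes an octave.
Suspension figures are named by those two intervals: 9–8.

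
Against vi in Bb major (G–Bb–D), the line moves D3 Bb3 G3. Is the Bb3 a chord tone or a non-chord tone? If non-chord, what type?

G minor triad contains G, Bb, D; Bb is the third, so it is a chord tone.

Chord tone (the third of G minor triad).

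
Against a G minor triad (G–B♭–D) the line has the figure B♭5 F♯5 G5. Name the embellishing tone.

The harmony at that moment is G minor triad (G, B♭, D); F♯5 is not a chord tone.
It is approached by leap down from B♭5 and left by step up to G5.
Leap in, step out — an appoggiatura.

F♯5 is an appoggiatura.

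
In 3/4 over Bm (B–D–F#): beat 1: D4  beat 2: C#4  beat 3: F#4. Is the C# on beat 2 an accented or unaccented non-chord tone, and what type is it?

Unaccented escape tone.

The harmony at that moment is B minor triad (B, D, F#); C#4 is not a chord tone.
It is approached by step down from D4 and left by leap up to F#4.
Step in, leap out — an escape tone.
It falls on a weak beat, so it is unaccented.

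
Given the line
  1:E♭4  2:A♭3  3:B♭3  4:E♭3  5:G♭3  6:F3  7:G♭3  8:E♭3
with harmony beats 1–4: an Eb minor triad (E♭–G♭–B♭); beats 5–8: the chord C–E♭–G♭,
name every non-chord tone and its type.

The harmony at that moment is E♭ minor triad (E♭, G♭, B♭); A♭3 is not a chord tone.
It is approached by leap down from E♭4 and left by step up to B♭3.
Leap in, step out — an appoggiatura.
The harmony at that moment is C diminished triad (C, E♭, G♭); F3 is not a chord tone.
It is approached by step down from G♭3 and left by step up to G♭3.
Step away and step back to the same note — a neighbor tone (lower neighbor).

A♭3 (beat 2) — appoggiatura; F3 (beat 6) — neighbor tone.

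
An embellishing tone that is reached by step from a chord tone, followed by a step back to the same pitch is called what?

Approach: by step. Departure: by step in the opposite direction, back to the starting pitch.
Stepwise on both sides but reversing to return to the same chord tone — a neighbor tone. (Had it continued onward in the same direction it would be a passing tone instead.)

Neighbor tone.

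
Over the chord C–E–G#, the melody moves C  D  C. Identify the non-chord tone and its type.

D is a neighbor tone.

The harmony at that moment is C augmented triad (C, E, G#); D is not a chord tone.
It is approached by step up from C and left by step down to C.
Step away and step back to the same note — a neighbor tone (upper neighbor).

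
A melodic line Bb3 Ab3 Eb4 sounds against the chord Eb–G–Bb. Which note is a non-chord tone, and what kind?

The harmony at that moment is Eb major triad (Eb, G, Bb); Ab3 is not a chord tone.
It is approached by step down from Bb3 and left by leap up to Eb4.
Step in, leap out — an escape tone.

Ab3 is an escape tone.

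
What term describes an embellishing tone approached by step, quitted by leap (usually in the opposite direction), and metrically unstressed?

Escape tone.

Approach: by step. Departure: by leap. Metric position: weak.
Step in, leap out, from a weak position — an escape tone (échappée). (It is the mirror image of the appoggiatura, which leaps in and steps out on a strong beat.)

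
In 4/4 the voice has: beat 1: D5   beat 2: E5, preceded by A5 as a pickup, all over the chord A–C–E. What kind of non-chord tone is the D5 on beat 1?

Appoggiatura.

The harmony at that moment is A minor triad (A, C, E); D5 is not a chord tone.
It is approached by leap down from A5 and left by step up to E5.
Leap in, step out, metrically accented — an appoggiatura.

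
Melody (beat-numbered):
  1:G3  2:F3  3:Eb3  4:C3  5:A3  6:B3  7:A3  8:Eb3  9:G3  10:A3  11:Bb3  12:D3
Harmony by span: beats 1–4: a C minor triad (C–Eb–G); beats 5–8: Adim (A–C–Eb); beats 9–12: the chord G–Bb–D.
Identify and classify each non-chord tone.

F3 (beat 2) — passing tone; B3 (beat 6) — neighbor tone; A3 (beat 10) — passing tone.

The harmony at that moment is C minor triad (C, Eb, G); F3 is not a chord tone.
It is approached by step down from G3 and left by step down to Eb3.
Step in, step out in the same direction — a passing tone.
The harmony at that moment is A diminished triad (A, C, Eb); B3 is not a chord tone.
It is approached by step up from A3 and left by step down to A3.
Step away and step back to the same note — a neighbor tone (upper neighbor).
The harmony at that moment is G minor triad (G, Bb, D); A3 is not a chord tone.
It is approached by step up from G3 and left by step up to Bb3.
Step in, step out in the same direction — a passing tone.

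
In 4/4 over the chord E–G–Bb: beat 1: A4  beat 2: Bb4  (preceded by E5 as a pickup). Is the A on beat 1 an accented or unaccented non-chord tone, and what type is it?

Accented appoggiatura.

The harmony at that moment is E diminished triad (E, G, Bb); A4 is not a chord tone.
It is approached by leap down from E5 and left by step up to Bb4.
Leap in, step out — an appoggiatura.
It falls on the downbeat, so it is accented.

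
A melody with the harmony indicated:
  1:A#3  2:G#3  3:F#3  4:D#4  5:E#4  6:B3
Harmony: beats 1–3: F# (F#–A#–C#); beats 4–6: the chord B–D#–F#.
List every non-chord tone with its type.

The harmony at that moment is F# major triad (F#, A#, C#); G#3 is not a chord tone.
It is approached by step down from A#3 and left by step down to F#3.
Step in, step out in the same direction — a passing tone.
The harmony at that moment is B major triad (B, D#, F#); E#4 is not a chord tone.
It is approached by step up from D#4 and left by leap down to B3.
Step in, leap out — an escape tone.

G#3 (beat 2) — passing tone; E#4 (beat 5) — escape tone.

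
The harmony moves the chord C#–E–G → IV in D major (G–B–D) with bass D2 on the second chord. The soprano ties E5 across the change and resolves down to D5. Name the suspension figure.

At the second chord the bass is D2. The suspended E5 lies a ninth above the bass; after resolving down by step to D5, the interval above the bass becomes an octave.
Suspension figures are named by those two intervals: 9–8.

9–8 suspension.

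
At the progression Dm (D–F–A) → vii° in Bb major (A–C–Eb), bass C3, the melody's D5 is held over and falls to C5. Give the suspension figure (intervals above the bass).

9–8 suspension.

At the second chord the bass is C3. The suspended D5 lies a ninth above the bass; after resolving down by step to C5, the interval above the bass becomes an octave.
Suspension figures are named by those two intervals: 9–8.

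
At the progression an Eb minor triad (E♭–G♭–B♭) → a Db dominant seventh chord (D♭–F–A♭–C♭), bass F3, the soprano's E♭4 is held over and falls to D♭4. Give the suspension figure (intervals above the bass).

At the second chord the bass is F3. The suspended E♭4 lies a seventh above the bass; after resolving down by step to D♭4, the interval above the bass becomes a sixth.
Suspension figures are named by those two intervals: 7–6.

7–6 suspension.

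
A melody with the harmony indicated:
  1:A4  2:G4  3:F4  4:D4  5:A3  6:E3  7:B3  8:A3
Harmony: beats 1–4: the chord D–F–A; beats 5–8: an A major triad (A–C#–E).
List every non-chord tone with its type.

G4 (beat 2) — passing tone; B3 (beat 7) — appoggiatura.

The harmony at that moment is D minor triad (D, F, A); G4 is not a chord tone.
It is approached by step down from A4 and left by step down to F4.
Step in, step out in the same direction — a passing tone.
The harmony at that moment is A major triad (A, C#, E); B3 is not a chord tone.
It is approached by leap up from E3 and left by step down to A3.
Leap in, step out — an appoggiatura.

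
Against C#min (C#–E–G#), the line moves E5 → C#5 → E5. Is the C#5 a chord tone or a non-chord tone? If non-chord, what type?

Chord tone (the root of C# minor triad).

C# minor triad contains C#, E, G#; C# is the root, so it is a chord tone.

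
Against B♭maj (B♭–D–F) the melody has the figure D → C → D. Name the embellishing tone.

The harmony at that moment is B♭ major triad (B♭, D, F); C is not a chord tone.
It is approached by step down from D and left by step up to D.
Step away and step back to the same note — a neighbor tone (lower neighbor).

C is a neighbor tone.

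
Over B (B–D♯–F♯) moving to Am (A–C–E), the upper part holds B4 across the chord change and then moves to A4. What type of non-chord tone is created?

The harmony at that moment is A minor triad (A, C, E); B4 is not a chord tone.
It is held over (the same pitch as the preceding B4) and left by step down to A4.
Held over from the previous chord and resolving down by step — a suspension.

B4 is a suspension.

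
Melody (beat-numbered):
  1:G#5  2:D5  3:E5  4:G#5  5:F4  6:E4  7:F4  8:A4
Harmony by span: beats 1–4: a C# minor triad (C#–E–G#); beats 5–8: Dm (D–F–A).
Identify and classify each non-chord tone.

D5 (beat 2) — appoggiatura; E4 (beat 6) — neighbor tone.

The harmony at that moment is C# minor triad (C#, E, G#); D5 is not a chord tone.
It is approached by leap down from G#5 and left by step up to E5.
Leap in, step out — an appoggiatura.
The harmony at that moment is D minor triad (D, F, A); E4 is not a chord tone.
It is approached by step down from F4 and left by step up to F4.
Step away and step back to the same note — a neighbor tone (lower neighbor).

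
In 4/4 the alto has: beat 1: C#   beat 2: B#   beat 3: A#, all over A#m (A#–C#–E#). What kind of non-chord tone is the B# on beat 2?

Passing tone.

The harmony at that moment is A# minor triad (A#, C#, E#); B# is not a chord tone.
It is approached by step down from C# and left by step down to A#.
Step in, step out in the same direction — a passing tone.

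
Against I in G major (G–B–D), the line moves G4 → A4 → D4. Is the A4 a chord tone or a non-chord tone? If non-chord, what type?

The harmony at that moment is G major triad (G, B, D); A4 is not a chord tone.
It is approached by step up from G4 and left by leap down to D4.
Step in, leap out — an escape tone.

Non-chord tone — an escape tone.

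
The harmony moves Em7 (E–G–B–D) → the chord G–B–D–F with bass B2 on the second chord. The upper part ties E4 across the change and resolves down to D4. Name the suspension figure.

4–3 suspension.

At the second chord the bass is B2. The suspended E4 lies a fourth above the bass; after resolving down by step to D4, the interval above the bass becomes a third.
Suspension figures are named by those two intervals: 4–3.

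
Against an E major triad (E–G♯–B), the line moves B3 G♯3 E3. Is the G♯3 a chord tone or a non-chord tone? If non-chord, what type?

E major triad contains E, G♯, B; G♯ is the third, so it is a chord tone.

Chord tone (the third of E major triad).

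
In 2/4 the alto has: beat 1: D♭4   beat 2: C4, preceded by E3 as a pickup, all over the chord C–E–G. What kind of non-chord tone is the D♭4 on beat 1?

The harmony at that moment is C major triad (C, E, G); D♭4 is not a chord tone.
It is approached by leap up from E3 and left by step down to C4.
Leap in, step out, metrically accented — an appoggiatura.

Appoggiatura.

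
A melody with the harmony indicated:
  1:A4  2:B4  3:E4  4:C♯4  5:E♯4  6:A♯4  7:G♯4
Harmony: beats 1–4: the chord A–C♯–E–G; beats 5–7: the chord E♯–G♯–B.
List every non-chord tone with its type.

The harmony at that moment is A dominant seventh chord (A, C♯, E, G); B4 is not a chord tone.
It is approached by step up from A4 and left by leap down to E4.
Step in, leap out — an escape tone.
The harmony at that moment is E♯ diminished triad (E♯, G♯, B); A♯4 is not a chord tone.
It is approached by leap up from E♯4 and left by step down to G♯4.
Leap in, step out — an appoggiatura.

B4 (beat 2) — escape tone; A♯4 (beat 6) — appoggiatura.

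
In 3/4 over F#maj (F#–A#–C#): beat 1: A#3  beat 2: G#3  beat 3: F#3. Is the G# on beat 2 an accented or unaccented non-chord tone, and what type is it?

Unaccented passing tone.

The harmony at that moment is F# major triad (F#, A#, C#); G#3 is not a chord tone.
It is approached by step down from A#3 and left by step down to F#3.
Step in, step out in the same direction — a passing tone.
It falls on a weak beat, so it is unaccented.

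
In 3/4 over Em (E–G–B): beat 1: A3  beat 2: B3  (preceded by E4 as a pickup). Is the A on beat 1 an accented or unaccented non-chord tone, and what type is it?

The harmony at that moment is E minor triad (E, G, B); A3 is not a chord tone.
It is approached by leap down from E4 and left by step up to B3.
Leap in, step out — an appoggiatura.
It falls on the downbeat, so it is accented.

Accented appoggiatura.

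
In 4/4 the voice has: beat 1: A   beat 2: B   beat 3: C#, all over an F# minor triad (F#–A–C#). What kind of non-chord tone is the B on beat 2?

Passing tone.

The harmony at that moment is F# minor triad (F#, A, C#); B is not a chord tone.
It is approached by step up from A and left by step up to C#.
Step in, step out in the same direction — a passing tone.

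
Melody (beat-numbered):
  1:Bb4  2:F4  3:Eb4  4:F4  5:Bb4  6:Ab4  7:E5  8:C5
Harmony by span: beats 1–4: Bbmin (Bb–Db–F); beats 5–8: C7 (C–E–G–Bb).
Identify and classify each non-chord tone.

The harmony at that moment is Bb minor triad (Bb, Db, F); Eb4 is not a chord tone.
It is approached by step down from F4 and left by step up to F4.
Step away and step back to the same note — a neighbor tone (lower neighbor).
The harmony at that moment is C dominant seventh chord (C, E, G, Bb); Ab4 is not a chord tone.
It is approached by step down from Bb4 and left by leap up to E5.
Step in, leap out — an escape tone.

Eb4 (beat 3) — neighbor tone; Ab4 (beat 6) — escape tone.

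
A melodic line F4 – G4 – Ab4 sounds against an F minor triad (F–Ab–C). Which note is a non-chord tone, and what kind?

G4 is a passing tone.

The harmony at that moment is F minor triad (F, Ab, C); G4 is not a chord tone.
It is approached by step up from F4 and left by step up to Ab4.
Step in, step out in the same direction — a passing tone.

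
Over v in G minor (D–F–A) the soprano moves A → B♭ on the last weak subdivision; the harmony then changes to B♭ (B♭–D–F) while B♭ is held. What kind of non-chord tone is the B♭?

B♭ is an anticipation.

The harmony at that moment is D minor triad (D, F, A); B♭ is not a chord tone.
It is approached by step up from A and then sustained as the same pitch into the next harmony.
Arriving early and becoming a chord tone when the harmony changes — an anticipation.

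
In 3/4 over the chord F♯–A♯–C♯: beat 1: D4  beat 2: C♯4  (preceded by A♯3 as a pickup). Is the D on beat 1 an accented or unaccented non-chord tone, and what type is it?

Accented appoggiatura.

The harmony at that moment is F♯ major triad (F♯, A♯, C♯); D4 is not a chord tone.
It is approached by leap up from A♯3 and left by step down to C♯4.
Leap in, step out — an appoggiatura.
It falls on the downbeat, so it is accented.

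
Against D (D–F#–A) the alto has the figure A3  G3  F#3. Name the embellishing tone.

The harmony at that moment is D major triad (D, F#, A); G3 is not a chord tone.
It is approached by step down from A3 and left by step down to F#3.
Step in, step out in the same direction — a passing tone.

G3 is a passing tone.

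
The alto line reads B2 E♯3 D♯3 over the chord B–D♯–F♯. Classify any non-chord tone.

E♯3 is an appoggiatura.

The harmony at that moment is B major triad (B, D♯, F♯); E♯3 is not a chord tone.
It is approached by leap up from B2 and left by step down to D♯3.
Leap in, step out — an appoggiatura.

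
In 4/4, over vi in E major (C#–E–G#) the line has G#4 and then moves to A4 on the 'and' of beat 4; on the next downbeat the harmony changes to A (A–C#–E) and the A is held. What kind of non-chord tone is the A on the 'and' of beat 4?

Anticipation.

The harmony at that moment is C# minor triad (C#, E, G#); A4 is not a chord tone.
It is approached by step up from G#4 and then sustained as the same pitch into the next harmony.
Arriving early and becoming a chord tone when the harmony changes — an anticipation.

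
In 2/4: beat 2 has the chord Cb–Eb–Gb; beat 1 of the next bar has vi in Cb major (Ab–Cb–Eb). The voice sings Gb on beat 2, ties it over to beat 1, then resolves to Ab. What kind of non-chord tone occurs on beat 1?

Retardation.

The harmony at that moment is Ab minor triad (Ab, Cb, Eb); Gb is not a chord tone.
It is held over (the same pitch as the preceding Gb) and left by step up to Ab.
Held over from the previous chord and resolving up by step — a retardation.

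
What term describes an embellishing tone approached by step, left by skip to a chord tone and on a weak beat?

Approach: by step. Departure: by leap. Metric position: weak.
Step in, leap out, from a weak position — an escape tone (échappée). (It is the mirror image of the appoggiatura, which leaps in and steps out on a strong beat.)

Escape tone.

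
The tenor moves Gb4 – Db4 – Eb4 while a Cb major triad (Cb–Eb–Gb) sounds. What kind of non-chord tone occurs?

Db4 is an appoggiatura.

The harmony at that moment is Cb major triad (Cb, Eb, Gb); Db4 is not a chord tone.
It is approached by leap down from Gb4 and left by step up to Eb4.
Leap in, step out — an appoggiatura.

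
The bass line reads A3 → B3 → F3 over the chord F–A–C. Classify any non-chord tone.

B3 is an escape tone.

The harmony at that moment is F major triad (F, A, C); B3 is not a chord tone.
It is approached by step up from A3 and left by leap down to F3.
Step in, leap out — an escape tone.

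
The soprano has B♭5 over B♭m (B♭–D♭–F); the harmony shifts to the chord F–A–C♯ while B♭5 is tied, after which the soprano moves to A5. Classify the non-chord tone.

B♭5 is a suspension.

The harmony at that moment is F augmented triad (F, A, C♯); B♭5 is not a chord tone.
It is held over (the same pitch as the preceding B♭5) and left by step down to A5.
Held over from the previous chord and resolving down by step — a suspension.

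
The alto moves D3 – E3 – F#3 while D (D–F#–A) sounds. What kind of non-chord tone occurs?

E3 is a passing tone.

The harmony at that moment is D major triad (D, F#, A); E3 is not a chord tone.
It is approached by step up from D3 and left by step up to F#3.
Step in, step out in the same direction — a passing tone.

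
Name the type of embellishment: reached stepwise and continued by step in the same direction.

Approach: by step. Departure: by step, continuing in the same direction.
Stepwise on both sides with no change of direction means the note fills in the space between two different chord tones — a passing tone. (Had it turned back to its starting note it would be a neighbor tone instead.)

Passing tone.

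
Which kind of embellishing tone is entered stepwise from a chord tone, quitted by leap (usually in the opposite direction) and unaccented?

Approach: by step. Departure: by leap. Metric position: weak.
Step in, leap out, from a weak position — an escape tone (échappée). (It is the mirror image of the appoggiatura, which leaps in and steps out on a strong beat.)

Escape tone.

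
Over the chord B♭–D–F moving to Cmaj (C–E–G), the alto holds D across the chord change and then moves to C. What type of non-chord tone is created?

The harmony at that moment is C major triad (C, E, G); D is not a chord tone.
It is held over (the same pitch as the preceding D) and left by step down to C.
Held over from the previous chord and resolving down by step — a suspension.

D is a suspension.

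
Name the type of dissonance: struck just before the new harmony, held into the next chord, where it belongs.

Anticipation.

Approach: ahead of the chord change (typically by step), so it is dissonant against the current harmony. Departure: none — the same pitch is restated or held and is a chord tone of the new harmony.
Dissonant first, consonant once the harmony catches up: the note simply arrives early — an anticipation. (The reverse timing, consonant first and dissonant after the change, would be a suspension or retardation.)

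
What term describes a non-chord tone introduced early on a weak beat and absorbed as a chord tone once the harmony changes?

Approach: ahead of the chord change (typically by step), so it is dissonant against the current harmony. Departure: none — the same pitch is restated or held and is a chord tone of the new harmony.
Dissonant first, consonant once the harmony catches up: the note simply arrives early — an anticipation. (The reverse timing, consonant first and dissonant after the change, would be a suspension or retardation.)

Anticipation.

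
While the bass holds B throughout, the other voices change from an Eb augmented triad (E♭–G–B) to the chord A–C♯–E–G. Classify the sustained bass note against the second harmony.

Pedal tone (pedal point).

The harmony at that moment is A dominant seventh chord (A, C♯, E, G); B is not a chord tone.
It is held over (the same pitch as the preceding B) and then sustained as the same pitch into the next harmony.
Sustained through a change of harmony — a pedal tone.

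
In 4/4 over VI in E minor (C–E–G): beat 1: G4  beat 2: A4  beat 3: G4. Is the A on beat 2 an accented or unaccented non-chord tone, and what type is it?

Unaccented neighbor tone.

The harmony at that moment is C major triad (C, E, G); A4 is not a chord tone.
It is approached by step up from G4 and left by step down to G4.
Step away and step back to the same note — a neighbor tone (upper neighbor).
It falls on a weak beat, so it is unaccented.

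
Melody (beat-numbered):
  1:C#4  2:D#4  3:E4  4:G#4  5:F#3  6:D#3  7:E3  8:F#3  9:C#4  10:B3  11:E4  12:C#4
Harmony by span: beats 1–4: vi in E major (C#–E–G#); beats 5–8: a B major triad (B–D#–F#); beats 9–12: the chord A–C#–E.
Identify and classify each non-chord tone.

The harmony at that moment is C# minor triad (C#, E, G#); D#4 is not a chord tone.
It is approached by step up from C#4 and left by step up to E4.
Step in, step out in the same direction — a passing tone.
The harmony at that moment is B major triad (B, D#, F#); E3 is not a chord tone.
It is approached by step up from D#3 and left by step up to F#3.
Step in, step out in the same direction — a passing tone.
The harmony at that moment is A major triad (A, C#, E); B3 is not a chord tone.
It is approached by step down from C#4 and left by leap up to E4.
Step in, leap out — an escape tone.

D#4 (beat 2) — passing tone; E3 (beat 7) — passing tone; B3 (beat 10) — escape tone.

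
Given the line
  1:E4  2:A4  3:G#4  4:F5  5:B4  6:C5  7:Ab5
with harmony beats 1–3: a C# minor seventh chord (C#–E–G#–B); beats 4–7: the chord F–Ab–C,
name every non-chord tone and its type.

A4 (beat 2) — appoggiatura; B4 (beat 5) — appoggiatura.

The harmony at that moment is C# minor seventh chord (C#, E, G#, B); A4 is not a chord tone.
It is approached by leap up from E4 and left by step down to G#4.
Leap in, step out — an appoggiatura.
The harmony at that moment is F minor triad (F, Ab, C); B4 is not a chord tone.
It is approached by leap down from F5 and left by step up to C5.
Leap in, step out — an appoggiatura.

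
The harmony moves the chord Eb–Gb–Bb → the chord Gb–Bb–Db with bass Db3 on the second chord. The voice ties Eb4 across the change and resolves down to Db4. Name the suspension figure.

At the second chord the bass is Db3. The suspended Eb4 lies a ninth above the bass; after resolving down by step to Db4, the interval above the bass becomes an octave.
Suspension figures are named by those two intervals: 9–8.

9–8 suspension.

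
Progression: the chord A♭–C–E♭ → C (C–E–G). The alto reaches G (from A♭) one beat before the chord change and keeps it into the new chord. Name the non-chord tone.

The harmony at that moment is A♭ major triad (A♭, C, E♭); G is not a chord tone.
It is approached by step down from A♭ and then sustained as the same pitch into the next harmony.
Arriving early and becoming a chord tone when the harmony changes — an anticipation.

G is an anticipation.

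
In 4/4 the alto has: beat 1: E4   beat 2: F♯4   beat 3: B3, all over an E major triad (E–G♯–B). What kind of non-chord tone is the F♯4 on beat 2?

Escape tone.

The harmony at that moment is E major triad (E, G♯, B); F♯4 is not a chord tone.
It is approached by step up from E4 and left by leap down to B3.
Step in, leap out, on a weak beat — an escape tone.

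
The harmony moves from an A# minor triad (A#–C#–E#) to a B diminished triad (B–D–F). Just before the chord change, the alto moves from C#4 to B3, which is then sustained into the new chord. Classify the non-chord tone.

The harmony at that moment is A# minor triad (A#, C#, E#); B3 is not a chord tone.
It is approached by step down from C#4 and then sustained as the same pitch into the next harmony.
Arriving early and becoming a chord tone when the harmony changes — an anticipation.

B3 is an anticipation.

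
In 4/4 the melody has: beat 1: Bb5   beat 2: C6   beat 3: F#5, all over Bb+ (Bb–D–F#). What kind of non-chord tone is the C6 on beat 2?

Escape tone.

The harmony at that moment is Bb augmented triad (Bb, D, F#); C6 is not a chord tone.
It is approached by step up from Bb5 and left by leap down to F#5.
Step in, leap out, on a weak beat — an escape tone.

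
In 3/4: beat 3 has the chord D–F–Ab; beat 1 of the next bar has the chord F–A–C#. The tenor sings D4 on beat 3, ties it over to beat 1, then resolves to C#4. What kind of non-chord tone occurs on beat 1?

The harmony at that moment is F augmented triad (F, A, C#); D4 is not a chord tone.
It is held over (the same pitch as the preceding D4) and left by step down to C#4.
Held over from the previous chord and resolving down by step — a suspension.

Suspension.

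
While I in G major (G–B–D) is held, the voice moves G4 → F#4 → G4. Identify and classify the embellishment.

F#4 is a neighbor tone.

The harmony at that moment is G major triad (G, B, D); F#4 is not a chord tone.
It is approached by step down from G4 and left by step up to G4.
Step away and step back to the same note — a neighbor tone (lower neighbor).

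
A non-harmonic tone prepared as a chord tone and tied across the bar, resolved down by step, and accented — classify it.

Suspension.

Approach: by preparation — the pitch is first a chord tone, then held (tied or repeated) while the harmony changes under it. Departure: down by step. Metric position: strong.
A prepared dissonance that resolves downward by step — a suspension. (The same figure resolving upward would be a retardation.)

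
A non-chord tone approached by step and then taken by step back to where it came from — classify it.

Approach: by step. Departure: by step in the opposite direction, back to the starting pitch.
Stepwise on both sides but reversing to return to the same chord tone — a neighbor tone. (Had it continued onward in the same direction it would be a passing tone instead.)

Neighbor tone.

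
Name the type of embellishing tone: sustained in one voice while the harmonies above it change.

Approach: none. Departure: none — a single pitch is sustained while the chords change around it, passing through harmonies that do not contain it.
No melodic motion at all; the dissonance is created entirely by the moving harmonies against the stationary note — a pedal tone (pedal point).

Pedal tone.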